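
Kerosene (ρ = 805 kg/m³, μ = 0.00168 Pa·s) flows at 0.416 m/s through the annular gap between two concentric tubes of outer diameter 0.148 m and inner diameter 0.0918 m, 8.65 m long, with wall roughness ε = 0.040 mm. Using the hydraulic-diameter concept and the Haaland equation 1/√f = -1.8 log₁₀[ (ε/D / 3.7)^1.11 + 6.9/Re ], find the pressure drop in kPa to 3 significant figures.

ΔP ≈ 0.331 kPa

Hydraulic diameter D_h = 4A/P = D_o - D_i = 0.148 - 0.0918 = 0.0562 m.
Re = ρVD_h/μ = 805·0.416·0.0562/0.00168 = 1.12e+04.
ε/D_h = 4e-05/0.0562 = 0.000712; Haaland gives 1/√f = -1.8 log₁₀[7.51e-05+0.000616] = 5.689, so f = 0.0309.
ΔP = f(L/D_h)(ρV²/2) = 0.0309·8.65/0.0562·69.66 = 331.3 Pa.
ΔP = 0.331 kPa.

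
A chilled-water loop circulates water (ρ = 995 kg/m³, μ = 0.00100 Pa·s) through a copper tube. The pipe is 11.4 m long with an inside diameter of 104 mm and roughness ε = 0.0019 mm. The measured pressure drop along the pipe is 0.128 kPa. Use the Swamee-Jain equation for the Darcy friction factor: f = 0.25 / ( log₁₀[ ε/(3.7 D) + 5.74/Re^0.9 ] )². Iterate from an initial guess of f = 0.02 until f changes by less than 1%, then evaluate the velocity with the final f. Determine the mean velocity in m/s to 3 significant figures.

V ≈ 0.320 m/s

Rearranging Darcy-Weisbach: V = √(2·ΔP·D/(f·L·ρ)). With ε/D = 1.9e-06/0.104 = 1.83e-05, iterate starting from f = 0.02:
  f = 0.02 → V = √(2·128·0.104/(0.02·11.4·995)) = 0.3426 m/s; Re = ρVD/μ = 3.545e+04; f → 0.02253
  f = 0.02253 → V = 0.3228 m/s; Re = 3.34e+04; f → 0.02284
  f = 0.02284 → V = 0.3205 m/s; Re = 3.317e+04; f → 0.02288
Converged (Δf/f < 1%). With the final f = 0.02288: V = √(2·128·0.104/(0.02288·11.4·995)) = 0.3203 m/s.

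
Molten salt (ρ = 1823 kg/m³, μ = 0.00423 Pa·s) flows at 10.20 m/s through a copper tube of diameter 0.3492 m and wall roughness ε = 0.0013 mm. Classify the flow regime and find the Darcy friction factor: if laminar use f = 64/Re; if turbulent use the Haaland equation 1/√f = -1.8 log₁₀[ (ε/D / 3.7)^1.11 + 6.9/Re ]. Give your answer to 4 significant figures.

f ≈ 0.01088

Re = ρVD/μ = 1823·10.2·0.3492/0.00423 = 1.535e+06.
Re > 4000 → turbulent. ε/D = 1.3e-06/0.3492 = 3.72e-06; Haaland: 1/√f = -1.8 log₁₀[2.2e-07 + 4.49e-06] = 9.588, so f = 0.01088.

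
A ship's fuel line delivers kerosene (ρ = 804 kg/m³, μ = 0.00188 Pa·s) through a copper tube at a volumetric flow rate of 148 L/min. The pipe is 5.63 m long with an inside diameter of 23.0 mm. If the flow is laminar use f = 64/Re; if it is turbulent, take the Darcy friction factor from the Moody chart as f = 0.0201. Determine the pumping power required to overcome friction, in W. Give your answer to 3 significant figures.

Q = 148 L/min = 148/60000 = 0.002467 m³/s.
Cross-sectional area A = πD²/4 = π(0.023)²/4 = 0.0004155 m²; mean velocity V = Q/A = 0.002467/0.0004155 = 5.937 m/s.
Reynolds number Re = ρVD/μ = 804 · 5.937 · 0.023 / 0.00188 = 5.84e+04.
Re > 4000 → turbulent; use the Moody-chart value f = 0.0201.
Darcy-Weisbach: ΔP = f(L/D)(ρV²/2) = 0.0201·(5.63/0.023)·(804·5.937²/2) = 0.0201·244.8·1.417e+04 = 6.972e+04 Pa.
Pumping power P = QΔP = 0.002467·6.972e+04 = 172.0 W = 172 W.

P ≈ 172 W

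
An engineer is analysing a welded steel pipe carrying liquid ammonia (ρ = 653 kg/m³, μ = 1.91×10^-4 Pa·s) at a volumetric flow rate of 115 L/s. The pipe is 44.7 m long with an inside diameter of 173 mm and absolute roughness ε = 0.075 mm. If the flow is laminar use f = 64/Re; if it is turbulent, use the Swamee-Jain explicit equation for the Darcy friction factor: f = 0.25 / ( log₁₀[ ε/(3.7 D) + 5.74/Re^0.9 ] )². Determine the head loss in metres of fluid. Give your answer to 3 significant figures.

h_f ≈ 5.18 m

Q = 115 L/s = 115/1000 = 0.115 m³/s.
Cross-sectional area A = πD²/4 = π(0.173)²/4 = 0.02351 m²; mean velocity V = Q/A = 0.115/0.02351 = 4.892 m/s.
Reynolds number Re = ρVD/μ = 653 · 4.892 · 0.173 / 0.000191 = 2.894e+06.
Re > 4000 → turbulent. Relative roughness ε/D = 7.5e-05/0.173 = 0.000434. Swamee-Jain: f = 0.25/(log₁₀[0.000434/3.7 + 5.74/2.894e+06^0.9])² = 0.25/(log₁₀[0.000117 + 8.78e-06])² = 0.25/(-3.9)² = 0.01644.
Darcy-Weisbach: ΔP = f(L/D)(ρV²/2) = 0.01644·(44.7/0.173)·(653·4.892²/2) = 0.01644·258.4·7815 = 3.319e+04 Pa.
Head loss h_f = ΔP/(ρg) = 3.319e+04/(653·9.81) = 5.18 m.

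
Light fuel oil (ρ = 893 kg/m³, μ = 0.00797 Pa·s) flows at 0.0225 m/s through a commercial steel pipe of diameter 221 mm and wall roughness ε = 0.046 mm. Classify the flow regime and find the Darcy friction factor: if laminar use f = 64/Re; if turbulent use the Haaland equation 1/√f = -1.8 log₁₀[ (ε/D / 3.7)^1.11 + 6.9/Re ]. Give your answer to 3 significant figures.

Re = ρVD/μ = 893·0.0225·0.221/0.00797 = 557.1.
Re < 2300 → laminar, so f = 64/Re = 0.1149 (roughness is irrelevant in laminar flow).

f ≈ 0.115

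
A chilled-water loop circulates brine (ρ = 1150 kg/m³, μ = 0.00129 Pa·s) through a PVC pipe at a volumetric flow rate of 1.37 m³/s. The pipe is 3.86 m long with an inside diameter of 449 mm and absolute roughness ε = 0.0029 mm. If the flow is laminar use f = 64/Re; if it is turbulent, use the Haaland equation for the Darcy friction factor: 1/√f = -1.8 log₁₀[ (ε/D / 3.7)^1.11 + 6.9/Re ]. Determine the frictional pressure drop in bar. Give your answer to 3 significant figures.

ΔP ≈ 0.0362 bar

Cross-sectional area A = πD²/4 = π(0.449)²/4 = 0.1583 m²; mean velocity V = Q/A = 1.37/0.1583 = 8.652 m/s.
Reynolds number Re = ρVD/μ = 1150 · 8.652 · 0.449 / 0.00129 = 3.463e+06.
Re > 4000 → turbulent. Relative roughness ε/D = 2.9e-06/0.449 = 6.46e-06. Haaland: 1/√f = -1.8 log₁₀[(6.46e-06/3.7)^1.11 + 6.9/3.463e+06] = -1.8 log₁₀[4.06e-07 + 1.99e-06] = 10.12, so f = 0.009772.
Darcy-Weisbach: ΔP = f(L/D)(ρV²/2) = 0.009772·(3.86/0.449)·(1150·8.652²/2) = 0.009772·8.597·4.305e+04 = 3616 Pa.
ΔP = 3616 Pa = 0.0362 bar.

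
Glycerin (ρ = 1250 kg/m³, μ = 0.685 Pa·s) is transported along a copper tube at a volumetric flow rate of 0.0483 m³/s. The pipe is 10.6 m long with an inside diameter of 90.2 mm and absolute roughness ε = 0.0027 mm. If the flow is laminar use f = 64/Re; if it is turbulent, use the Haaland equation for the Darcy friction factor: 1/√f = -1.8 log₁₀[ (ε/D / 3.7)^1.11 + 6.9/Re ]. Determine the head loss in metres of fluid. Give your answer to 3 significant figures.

Cross-sectional area A = πD²/4 = π(0.0902)²/4 = 0.00639 m²; mean velocity V = Q/A = 0.0483/0.00639 = 7.559 m/s.
Reynolds number Re = ρVD/μ = 1250 · 7.559 · 0.0902 / 0.685 = 1244.
Re < 2300 → laminar flow, so f = 64/Re = 64/1244 = 0.05144 (the turbulent correlation is not needed).
Darcy-Weisbach: ΔP = f(L/D)(ρV²/2) = 0.05144·(10.6/0.0902)·(1250·7.559²/2) = 0.05144·117.5·3.571e+04 = 2.159e+05 Pa.
Head loss h_f = ΔP/(ρg) = 2.159e+05/(1250·9.81) = 17.6 m.

h_f ≈ 17.6 m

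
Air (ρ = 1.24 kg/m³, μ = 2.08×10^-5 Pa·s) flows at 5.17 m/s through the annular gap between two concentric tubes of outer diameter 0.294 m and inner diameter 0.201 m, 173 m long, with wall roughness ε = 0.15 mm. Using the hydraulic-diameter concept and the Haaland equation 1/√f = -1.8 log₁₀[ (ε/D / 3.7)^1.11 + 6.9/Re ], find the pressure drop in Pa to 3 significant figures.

Hydraulic diameter D_h = 4A/P = D_o - D_i = 0.294 - 0.201 = 0.093 m.
Re = ρVD_h/μ = 1.24·5.17·0.093/2.08e-05 = 2.866e+04.
ε/D_h = 0.00015/0.093 = 0.00161; Haaland gives 1/√f = -1.8 log₁₀[0.000186+0.000241] = 6.066, so f = 0.02718.
ΔP = f(L/D_h)(ρV²/2) = 0.02718·173/0.093·16.57 = 837.9 Pa.

ΔP ≈ 838 Pa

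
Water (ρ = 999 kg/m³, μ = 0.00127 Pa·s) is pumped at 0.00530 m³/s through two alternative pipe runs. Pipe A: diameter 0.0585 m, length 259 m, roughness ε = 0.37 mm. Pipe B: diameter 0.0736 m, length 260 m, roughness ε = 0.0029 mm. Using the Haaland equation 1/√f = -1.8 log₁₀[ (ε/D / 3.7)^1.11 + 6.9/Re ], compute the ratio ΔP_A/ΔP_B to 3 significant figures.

ΔP_A/ΔP_B ≈ 5.47

Pipe A: V = Q/A = 0.0053/0.002688 = 1.972 m/s; Re = 9.074e+04; ε/D = 0.00632; Haaland → f = 0.03352; ΔP_A = f(L/D)(ρV²/2) = 2.883e+05 Pa.
Pipe B: V = Q/A = 0.0053/0.004254 = 1.246 m/s; Re = 7.212e+04; ε/D = 3.94e-05; Haaland → f = 0.01924; ΔP_B = f(L/D)(ρV²/2) = 5.267e+04 Pa.
ΔP_A/ΔP_B = 2.883e+05/5.267e+04 = 5.47.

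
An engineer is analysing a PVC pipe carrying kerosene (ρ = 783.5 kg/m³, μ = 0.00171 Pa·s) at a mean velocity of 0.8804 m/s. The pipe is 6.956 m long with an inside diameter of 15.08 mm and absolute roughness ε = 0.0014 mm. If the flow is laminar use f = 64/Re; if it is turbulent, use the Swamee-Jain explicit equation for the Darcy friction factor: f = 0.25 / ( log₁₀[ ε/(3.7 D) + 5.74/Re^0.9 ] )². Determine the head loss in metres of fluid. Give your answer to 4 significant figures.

h_f ≈ 0.6527 m

Reynolds number Re = ρVD/μ = 783.5 · 0.8804 · 0.01508 / 0.00171 = 6083.
Re > 4000 → turbulent. Relative roughness ε/D = 1.4e-06/0.01508 = 9.28e-05. Swamee-Jain: f = 0.25/(log₁₀[9.28e-05/3.7 + 5.74/6083^0.9])² = 0.25/(log₁₀[2.51e-05 + 0.00226])² = 0.25/(-2.642)² = 0.03582.
Darcy-Weisbach: ΔP = f(L/D)(ρV²/2) = 0.03582·(6.956/0.01508)·(783.5·0.8804²/2) = 0.03582·461.3·303.6 = 5017 Pa.
Head loss h_f = ΔP/(ρg) = 5017/(783.5·9.81) = 0.6527 m.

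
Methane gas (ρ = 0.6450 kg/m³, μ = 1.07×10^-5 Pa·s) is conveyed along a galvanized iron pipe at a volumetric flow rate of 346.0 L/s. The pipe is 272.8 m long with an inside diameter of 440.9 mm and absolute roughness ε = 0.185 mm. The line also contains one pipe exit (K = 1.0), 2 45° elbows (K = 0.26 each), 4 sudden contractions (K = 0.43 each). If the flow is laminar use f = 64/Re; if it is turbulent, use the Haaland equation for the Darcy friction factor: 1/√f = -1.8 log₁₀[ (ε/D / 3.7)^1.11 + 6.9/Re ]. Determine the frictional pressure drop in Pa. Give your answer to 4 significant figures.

Q = 346.0 L/s = 346.0/1000 = 0.346 m³/s.
Cross-sectional area A = πD²/4 = π(0.4409)²/4 = 0.1527 m²; mean velocity V = Q/A = 0.346/0.1527 = 2.266 m/s.
Reynolds number Re = ρVD/μ = 0.645 · 2.266 · 0.4409 / 1.07e-05 = 6.023e+04.
Re > 4000 → turbulent. Relative roughness ε/D = 0.000185/0.4409 = 0.00042. Haaland: 1/√f = -1.8 log₁₀[(0.00042/3.7)^1.11 + 6.9/6.023e+04] = -1.8 log₁₀[4.17e-05 + 0.000115] = 6.851, so f = 0.02131.
Total minor-loss coefficient ΣK = 1·1 + 2·0.26 + 4·0.43 = 3.24.
ΔP = [f·L/D + ΣK]·(ρV²/2) = [0.02131·272.8/0.4409 + 3.24]·(0.645·2.266²/2) = [13.18 + 3.24]·1.656 = 27.2 Pa.

ΔP ≈ 27.20 Pa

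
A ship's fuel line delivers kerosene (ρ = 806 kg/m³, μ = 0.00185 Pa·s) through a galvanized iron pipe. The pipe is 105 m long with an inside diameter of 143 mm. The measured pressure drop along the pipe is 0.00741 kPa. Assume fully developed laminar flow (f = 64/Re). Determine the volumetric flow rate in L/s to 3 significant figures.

Q ≈ 0.392 L/s

For laminar flow, f = 64/Re with Re = ρVD/μ, so Darcy-Weisbach reduces to ΔP = 32μLV/D². Solving for V: V = ΔP·D²/(32μL) = 7.41·(0.143)²/(32·0.00185·105) = 0.02438 m/s.
Check: Re = ρVD/μ = 806·0.02438·0.143/0.00185 = 1519 < 2300, so the laminar assumption holds.
Q = V·A = 0.02438·(π/4·0.143²) = 0.0003915 m³/s = 0.392 L/s.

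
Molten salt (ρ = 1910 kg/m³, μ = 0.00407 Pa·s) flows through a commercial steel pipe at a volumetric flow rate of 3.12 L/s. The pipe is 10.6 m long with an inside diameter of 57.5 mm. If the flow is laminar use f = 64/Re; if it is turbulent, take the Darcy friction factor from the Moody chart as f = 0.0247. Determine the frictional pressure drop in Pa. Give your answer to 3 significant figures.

Q = 3.12 L/s = 3.12/1000 = 0.00312 m³/s.
Cross-sectional area A = πD²/4 = π(0.0575)²/4 = 0.002597 m²; mean velocity V = Q/A = 0.00312/0.002597 = 1.202 m/s.
Reynolds number Re = ρVD/μ = 1910 · 1.202 · 0.0575 / 0.00407 = 3.242e+04.
Re > 4000 → turbulent; use the Moody-chart value f = 0.0247.
Darcy-Weisbach: ΔP = f(L/D)(ρV²/2) = 0.0247·(10.6/0.0575)·(1910·1.202²/2) = 0.0247·184.3·1379 = 6278 Pa.

ΔP ≈ 6280 Pa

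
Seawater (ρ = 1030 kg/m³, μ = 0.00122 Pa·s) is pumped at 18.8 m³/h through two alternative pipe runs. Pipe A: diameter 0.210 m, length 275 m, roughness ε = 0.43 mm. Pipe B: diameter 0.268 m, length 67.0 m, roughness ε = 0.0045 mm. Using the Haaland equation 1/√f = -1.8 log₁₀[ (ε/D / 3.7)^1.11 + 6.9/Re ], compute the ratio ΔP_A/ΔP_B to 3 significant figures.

Pipe A: V = Q/A = 0.005222/0.03464 = 0.1508 m/s; Re = 2.673e+04; ε/D = 0.00205; Haaland → f = 0.02833; ΔP_A = f(L/D)(ρV²/2) = 434.4 Pa.
Pipe B: V = Q/A = 0.005222/0.05641 = 0.09258 m/s; Re = 2.095e+04; ε/D = 1.68e-05; Haaland → f = 0.02548; ΔP_B = f(L/D)(ρV²/2) = 28.11 Pa.
ΔP_A/ΔP_B = 434.4/28.11 = 15.5.

ΔP_A/ΔP_B ≈ 15.5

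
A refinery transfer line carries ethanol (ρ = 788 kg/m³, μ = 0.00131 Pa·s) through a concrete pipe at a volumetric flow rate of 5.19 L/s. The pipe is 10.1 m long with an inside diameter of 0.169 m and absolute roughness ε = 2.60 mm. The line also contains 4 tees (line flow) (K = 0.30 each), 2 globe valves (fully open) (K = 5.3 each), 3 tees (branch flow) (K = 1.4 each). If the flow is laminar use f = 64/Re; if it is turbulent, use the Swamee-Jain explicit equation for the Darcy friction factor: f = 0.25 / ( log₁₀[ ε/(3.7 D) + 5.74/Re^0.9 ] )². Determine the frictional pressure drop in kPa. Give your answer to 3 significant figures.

ΔP ≈ 0.396 kPa

Q = 5.19 L/s = 5.19/1000 = 0.00519 m³/s.
Cross-sectional area A = πD²/4 = π(0.169)²/4 = 0.02243 m²; mean velocity V = Q/A = 0.00519/0.02243 = 0.2314 m/s.
Reynolds number Re = ρVD/μ = 788 · 0.2314 · 0.169 / 0.00131 = 2.352e+04.
Re > 4000 → turbulent. Relative roughness ε/D = 0.0026/0.169 = 0.0154. Swamee-Jain: f = 0.25/(log₁₀[0.0154/3.7 + 5.74/2.352e+04^0.9])² = 0.25/(log₁₀[0.00416 + 0.000668])² = 0.25/(-2.316)² = 0.04659.
Total minor-loss coefficient ΣK = 4·0.3 + 2·5.3 + 3·1.4 = 16.
ΔP = [f·L/D + ΣK]·(ρV²/2) = [0.04659·10.1/0.169 + 16]·(788·0.2314²/2) = [2.784 + 16]·21.09 = 396.2 Pa.
ΔP = 396.2 Pa = 0.396 kPa.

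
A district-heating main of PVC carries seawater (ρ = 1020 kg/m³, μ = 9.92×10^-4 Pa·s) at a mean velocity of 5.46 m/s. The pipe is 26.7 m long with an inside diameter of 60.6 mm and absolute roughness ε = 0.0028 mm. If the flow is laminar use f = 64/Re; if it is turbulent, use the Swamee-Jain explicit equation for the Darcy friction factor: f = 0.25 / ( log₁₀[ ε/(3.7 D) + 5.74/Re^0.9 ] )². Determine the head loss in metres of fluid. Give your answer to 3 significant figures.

Reynolds number Re = ρVD/μ = 1020 · 5.46 · 0.0606 / 0.000992 = 3.402e+05.
Re > 4000 → turbulent. Relative roughness ε/D = 2.8e-06/0.0606 = 4.62e-05. Swamee-Jain: f = 0.25/(log₁₀[4.62e-05/3.7 + 5.74/3.402e+05^0.9])² = 0.25/(log₁₀[1.25e-05 + 6.03e-05])² = 0.25/(-4.138)² = 0.0146.
Darcy-Weisbach: ΔP = f(L/D)(ρV²/2) = 0.0146·(26.7/0.0606)·(1020·5.46²/2) = 0.0146·440.6·1.52e+04 = 9.781e+04 Pa.
Head loss h_f = ΔP/(ρg) = 9.781e+04/(1020·9.81) = 9.77 m.

h_f ≈ 9.77 m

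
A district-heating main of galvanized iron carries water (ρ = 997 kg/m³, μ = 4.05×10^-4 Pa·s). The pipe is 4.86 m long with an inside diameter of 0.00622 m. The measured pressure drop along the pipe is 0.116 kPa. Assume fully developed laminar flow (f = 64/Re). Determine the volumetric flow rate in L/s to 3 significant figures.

For laminar flow, f = 64/Re with Re = ρVD/μ, so Darcy-Weisbach reduces to ΔP = 32μLV/D². Solving for V: V = ΔP·D²/(32μL) = 116·(0.00622)²/(32·0.000405·4.86) = 0.07125 m/s.
Check: Re = ρVD/μ = 997·0.07125·0.00622/0.000405 = 1091 < 2300, so the laminar assumption holds.
Q = V·A = 0.07125·(π/4·0.00622²) = 2.165e-06 m³/s = 0.00217 L/s.

Q ≈ 0.00217 L/s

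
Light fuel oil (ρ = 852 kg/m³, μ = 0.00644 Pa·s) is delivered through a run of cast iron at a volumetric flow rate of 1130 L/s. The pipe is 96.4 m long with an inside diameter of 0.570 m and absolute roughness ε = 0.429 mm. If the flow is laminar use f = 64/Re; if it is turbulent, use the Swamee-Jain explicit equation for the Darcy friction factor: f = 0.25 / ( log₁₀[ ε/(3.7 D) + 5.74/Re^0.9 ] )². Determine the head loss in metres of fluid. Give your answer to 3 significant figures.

Q = 1130 L/s = 1130/1000 = 1.13 m³/s.
Cross-sectional area A = πD²/4 = π(0.57)²/4 = 0.2552 m²; mean velocity V = Q/A = 1.13/0.2552 = 4.428 m/s.
Reynolds number Re = ρVD/μ = 852 · 4.428 · 0.57 / 0.00644 = 3.339e+05.
Re > 4000 → turbulent. Relative roughness ε/D = 0.000429/0.57 = 0.000753. Swamee-Jain: f = 0.25/(log₁₀[0.000753/3.7 + 5.74/3.339e+05^0.9])² = 0.25/(log₁₀[0.000203 + 6.13e-05])² = 0.25/(-3.577)² = 0.01954.
Darcy-Weisbach: ΔP = f(L/D)(ρV²/2) = 0.01954·(96.4/0.57)·(852·4.428²/2) = 0.01954·169.1·8354 = 2.76e+04 Pa.
Head loss h_f = ΔP/(ρg) = 2.76e+04/(852·9.81) = 3.30 m.

h_f ≈ 3.30 m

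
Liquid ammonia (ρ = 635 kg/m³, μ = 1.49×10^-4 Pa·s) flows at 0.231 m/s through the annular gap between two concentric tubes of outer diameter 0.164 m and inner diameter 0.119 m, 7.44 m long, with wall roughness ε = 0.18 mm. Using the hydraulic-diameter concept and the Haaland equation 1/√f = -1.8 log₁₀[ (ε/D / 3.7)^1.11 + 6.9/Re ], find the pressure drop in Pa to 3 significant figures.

ΔP ≈ 85.7 Pa

Hydraulic diameter D_h = 4A/P = D_o - D_i = 0.164 - 0.119 = 0.045 m.
Re = ρVD_h/μ = 635·0.231·0.045/0.000149 = 4.43e+04.
ε/D_h = 0.00018/0.045 = 0.004; Haaland gives 1/√f = -1.8 log₁₀[0.00051+0.000156] = 5.718, so f = 0.03059.
ΔP = f(L/D_h)(ρV²/2) = 0.03059·7.44/0.045·16.94 = 85.67 Pa.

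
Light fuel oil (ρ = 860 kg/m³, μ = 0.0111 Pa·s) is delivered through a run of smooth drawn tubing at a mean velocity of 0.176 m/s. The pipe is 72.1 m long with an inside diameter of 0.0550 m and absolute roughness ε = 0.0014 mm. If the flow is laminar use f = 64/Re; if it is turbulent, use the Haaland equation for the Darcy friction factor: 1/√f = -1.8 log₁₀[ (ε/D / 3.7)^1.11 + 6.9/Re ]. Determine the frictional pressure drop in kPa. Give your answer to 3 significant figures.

ΔP ≈ 1.49 kPa

Reynolds number Re = ρVD/μ = 860 · 0.176 · 0.055 / 0.0111 = 750.
Re < 2300 → laminar flow, so f = 64/Re = 64/750 = 0.08534 (the turbulent correlation is not needed).
Darcy-Weisbach: ΔP = f(L/D)(ρV²/2) = 0.08534·(72.1/0.055)·(860·0.176²/2) = 0.08534·1311·13.32 = 1490 Pa.
ΔP = 1490 Pa = 1.49 kPa.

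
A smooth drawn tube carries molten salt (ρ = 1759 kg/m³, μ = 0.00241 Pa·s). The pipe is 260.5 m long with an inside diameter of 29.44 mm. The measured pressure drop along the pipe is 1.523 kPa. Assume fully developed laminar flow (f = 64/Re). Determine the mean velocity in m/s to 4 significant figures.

For laminar flow, f = 64/Re with Re = ρVD/μ, so Darcy-Weisbach reduces to ΔP = 32μLV/D². Solving for V: V = ΔP·D²/(32μL) = 1523·(0.02944)²/(32·0.00241·260.5) = 0.06571 m/s.
Check: Re = ρVD/μ = 1759·0.06571·0.02944/0.00241 = 1412 < 2300, so the laminar assumption holds.

V ≈ 0.06571 m/s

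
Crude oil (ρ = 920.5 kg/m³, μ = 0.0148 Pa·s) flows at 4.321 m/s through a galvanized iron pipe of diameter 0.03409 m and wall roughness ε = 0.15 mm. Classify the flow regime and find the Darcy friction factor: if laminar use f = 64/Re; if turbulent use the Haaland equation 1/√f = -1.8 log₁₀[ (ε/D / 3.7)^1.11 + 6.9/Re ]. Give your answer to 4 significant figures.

Re = ρVD/μ = 920.5·4.321·0.03409/0.0148 = 9162.
Re > 4000 → turbulent. ε/D = 0.00015/0.03409 = 0.0044; Haaland: 1/√f = -1.8 log₁₀[0.000567 + 0.000753] = 5.183, so f = 0.03723.

f ≈ 0.03723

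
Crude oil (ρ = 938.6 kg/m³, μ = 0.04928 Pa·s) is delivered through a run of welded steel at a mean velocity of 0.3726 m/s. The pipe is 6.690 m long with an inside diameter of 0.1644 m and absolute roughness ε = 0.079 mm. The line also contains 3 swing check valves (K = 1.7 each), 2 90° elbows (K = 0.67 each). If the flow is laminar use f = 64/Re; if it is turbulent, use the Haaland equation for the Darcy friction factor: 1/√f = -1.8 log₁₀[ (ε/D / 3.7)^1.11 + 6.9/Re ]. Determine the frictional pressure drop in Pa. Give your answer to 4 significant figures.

Reynolds number Re = ρVD/μ = 938.6 · 0.3726 · 0.1644 / 0.0493 = 1167.
Re < 2300 → laminar flow, so f = 64/Re = 64/1167 = 0.05486 (the turbulent correlation is not needed).
Total minor-loss coefficient ΣK = 3·1.7 + 2·0.67 = 6.44.
ΔP = [f·L/D + ΣK]·(ρV²/2) = [0.05486·6.69/0.1644 + 6.44]·(938.6·0.3726²/2) = [2.232 + 6.44]·65.15 = 565 Pa.

ΔP ≈ 565.0 Pa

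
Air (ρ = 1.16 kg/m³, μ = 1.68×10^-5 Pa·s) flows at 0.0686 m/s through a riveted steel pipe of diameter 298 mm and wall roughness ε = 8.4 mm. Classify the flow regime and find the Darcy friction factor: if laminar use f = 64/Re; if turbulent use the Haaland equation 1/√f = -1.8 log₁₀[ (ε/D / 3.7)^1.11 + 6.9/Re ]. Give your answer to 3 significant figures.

f ≈ 0.0453

Re = ρVD/μ = 1.16·0.0686·0.298/1.68e-05 = 1412.
Re < 2300 → laminar, so f = 64/Re = 0.04534 (roughness is irrelevant in laminar flow).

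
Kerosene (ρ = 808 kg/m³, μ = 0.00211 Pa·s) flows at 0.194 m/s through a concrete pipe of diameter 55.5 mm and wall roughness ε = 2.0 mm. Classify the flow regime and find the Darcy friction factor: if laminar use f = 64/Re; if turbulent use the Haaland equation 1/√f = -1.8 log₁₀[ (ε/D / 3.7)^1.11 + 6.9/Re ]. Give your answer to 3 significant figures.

Re = ρVD/μ = 808·0.194·0.0555/0.00211 = 4123.
Re > 4000 → turbulent. ε/D = 0.002/0.0555 = 0.036; Haaland: 1/√f = -1.8 log₁₀[0.00585 + 0.00167] = 3.822, so f = 0.06845.

f ≈ 0.0684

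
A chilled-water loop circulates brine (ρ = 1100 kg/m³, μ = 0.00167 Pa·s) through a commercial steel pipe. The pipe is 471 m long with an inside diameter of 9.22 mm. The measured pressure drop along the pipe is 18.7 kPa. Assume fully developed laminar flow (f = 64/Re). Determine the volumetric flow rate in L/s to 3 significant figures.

For laminar flow, f = 64/Re with Re = ρVD/μ, so Darcy-Weisbach reduces to ΔP = 32μLV/D². Solving for V: V = ΔP·D²/(32μL) = 1.87e+04·(0.00922)²/(32·0.00167·471) = 0.06316 m/s.
Check: Re = ρVD/μ = 1100·0.06316·0.00922/0.00167 = 383.6 < 2300, so the laminar assumption holds.
Q = V·A = 0.06316·(π/4·0.00922²) = 4.217e-06 m³/s = 0.00422 L/s.

Q ≈ 0.00422 L/s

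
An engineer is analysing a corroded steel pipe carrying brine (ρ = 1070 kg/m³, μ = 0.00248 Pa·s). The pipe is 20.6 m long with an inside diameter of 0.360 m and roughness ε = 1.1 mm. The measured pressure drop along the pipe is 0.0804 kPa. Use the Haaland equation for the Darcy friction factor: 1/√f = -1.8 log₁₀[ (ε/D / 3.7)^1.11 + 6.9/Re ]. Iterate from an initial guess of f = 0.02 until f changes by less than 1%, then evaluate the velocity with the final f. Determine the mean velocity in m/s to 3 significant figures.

V ≈ 0.303 m/s

Rearranging Darcy-Weisbach: V = √(2·ΔP·D/(f·L·ρ)). With ε/D = 0.0011/0.36 = 0.00306, iterate starting from f = 0.02:
  f = 0.02 → V = √(2·80.4·0.36/(0.02·20.6·1070)) = 0.3624 m/s; Re = ρVD/μ = 5.628e+04; f → 0.02834
  f = 0.02834 → V = 0.3044 m/s; Re = 4.729e+04; f → 0.02868
  f = 0.02868 → V = 0.3026 m/s; Re = 4.7e+04; f → 0.02869
Converged (Δf/f < 1%). With the final f = 0.02869: V = √(2·80.4·0.36/(0.02869·20.6·1070)) = 0.3025 m/s.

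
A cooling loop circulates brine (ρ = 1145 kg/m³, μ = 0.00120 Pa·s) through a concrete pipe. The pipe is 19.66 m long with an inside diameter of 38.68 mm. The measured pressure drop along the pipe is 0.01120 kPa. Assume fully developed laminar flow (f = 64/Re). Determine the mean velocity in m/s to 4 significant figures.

V ≈ 0.02220 m/s

For laminar flow, f = 64/Re with Re = ρVD/μ, so Darcy-Weisbach reduces to ΔP = 32μLV/D². Solving for V: V = ΔP·D²/(32μL) = 11.2·(0.03868)²/(32·0.0012·19.66) = 0.0222 m/s.
Check: Re = ρVD/μ = 1145·0.0222·0.03868/0.0012 = 819.2 < 2300, so the laminar assumption holds.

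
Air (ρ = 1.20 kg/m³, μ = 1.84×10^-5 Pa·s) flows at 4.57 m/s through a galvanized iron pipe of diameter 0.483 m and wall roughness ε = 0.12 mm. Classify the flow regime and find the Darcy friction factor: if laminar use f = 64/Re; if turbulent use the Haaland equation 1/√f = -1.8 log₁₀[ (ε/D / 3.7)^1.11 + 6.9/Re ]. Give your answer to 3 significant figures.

Re = ρVD/μ = 1.2·4.57·0.483/1.84e-05 = 1.44e+05.
Re > 4000 → turbulent. ε/D = 0.00012/0.483 = 0.000248; Haaland: 1/√f = -1.8 log₁₀[2.33e-05 + 4.79e-05] = 7.465, so f = 0.01795.

f ≈ 0.0179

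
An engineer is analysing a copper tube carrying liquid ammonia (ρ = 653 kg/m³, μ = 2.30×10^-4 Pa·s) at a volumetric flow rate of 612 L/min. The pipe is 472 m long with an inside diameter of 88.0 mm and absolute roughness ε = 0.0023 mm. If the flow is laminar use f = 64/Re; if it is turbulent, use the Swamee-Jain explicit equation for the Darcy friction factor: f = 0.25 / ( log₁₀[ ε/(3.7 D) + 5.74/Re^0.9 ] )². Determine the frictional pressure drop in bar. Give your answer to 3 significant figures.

Q = 612 L/min = 612/60000 = 0.0102 m³/s.
Cross-sectional area A = πD²/4 = π(0.088)²/4 = 0.006082 m²; mean velocity V = Q/A = 0.0102/0.006082 = 1.677 m/s.
Reynolds number Re = ρVD/μ = 653 · 1.677 · 0.088 / 0.00023 = 4.19e+05.
Re > 4000 → turbulent. Relative roughness ε/D = 2.3e-06/0.088 = 2.61e-05. Swamee-Jain: f = 0.25/(log₁₀[2.61e-05/3.7 + 5.74/4.19e+05^0.9])² = 0.25/(log₁₀[7.06e-06 + 5e-05])² = 0.25/(-4.244)² = 0.01388.
Darcy-Weisbach: ΔP = f(L/D)(ρV²/2) = 0.01388·(472/0.088)·(653·1.677²/2) = 0.01388·5364·918.3 = 6.837e+04 Pa.
ΔP = 6.837e+04 Pa = 0.684 bar.

ΔP ≈ 0.684 bar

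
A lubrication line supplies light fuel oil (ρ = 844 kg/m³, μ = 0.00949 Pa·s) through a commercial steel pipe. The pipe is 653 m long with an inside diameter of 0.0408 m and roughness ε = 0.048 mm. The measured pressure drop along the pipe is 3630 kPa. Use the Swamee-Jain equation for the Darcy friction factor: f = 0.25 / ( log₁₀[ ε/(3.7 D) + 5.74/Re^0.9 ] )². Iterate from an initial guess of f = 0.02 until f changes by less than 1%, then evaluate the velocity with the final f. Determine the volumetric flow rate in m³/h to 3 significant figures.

Rearranging Darcy-Weisbach: V = √(2·ΔP·D/(f·L·ρ)). With ε/D = 4.8e-05/0.0408 = 0.00118, iterate starting from f = 0.02:
  f = 0.02 → V = √(2·3.63e+06·0.0408/(0.02·653·844)) = 5.184 m/s; Re = ρVD/μ = 1.881e+04; f → 0.02882
  f = 0.02882 → V = 4.318 m/s; Re = 1.567e+04; f → 0.02988
  f = 0.02988 → V = 4.241 m/s; Re = 1.539e+04; f → 0.02999
Converged (Δf/f < 1%). With the final f = 0.02999: V = √(2·3.63e+06·0.0408/(0.02999·653·844)) = 4.234 m/s.
Q = V·A = 4.234·(π/4·0.0408²) = 0.005535 m³/s = 19.9 m³/h.

Q ≈ 19.9 m³/h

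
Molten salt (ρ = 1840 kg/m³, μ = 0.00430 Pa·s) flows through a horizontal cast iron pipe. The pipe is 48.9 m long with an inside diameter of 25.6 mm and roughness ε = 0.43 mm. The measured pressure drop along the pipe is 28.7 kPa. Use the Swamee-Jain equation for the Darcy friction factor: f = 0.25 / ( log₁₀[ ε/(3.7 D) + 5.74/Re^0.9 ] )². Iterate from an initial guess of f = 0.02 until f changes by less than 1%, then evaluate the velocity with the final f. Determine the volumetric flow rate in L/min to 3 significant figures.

Rearranging Darcy-Weisbach: V = √(2·ΔP·D/(f·L·ρ)). With ε/D = 0.00043/0.0256 = 0.0168, iterate starting from f = 0.02:
  f = 0.02 → V = √(2·2.87e+04·0.0256/(0.02·48.9·1840)) = 0.9036 m/s; Re = ρVD/μ = 9899; f → 0.05062
  f = 0.05062 → V = 0.568 m/s; Re = 6222; f → 0.05306
  f = 0.05306 → V = 0.5548 m/s; Re = 6078; f → 0.0532
Converged (Δf/f < 1%). With the final f = 0.0532: V = √(2·2.87e+04·0.0256/(0.0532·48.9·1840)) = 0.554 m/s.
Q = V·A = 0.554·(π/4·0.0256²) = 0.0002852 m³/s = 17.1 L/min.

Q ≈ 17.1 L/min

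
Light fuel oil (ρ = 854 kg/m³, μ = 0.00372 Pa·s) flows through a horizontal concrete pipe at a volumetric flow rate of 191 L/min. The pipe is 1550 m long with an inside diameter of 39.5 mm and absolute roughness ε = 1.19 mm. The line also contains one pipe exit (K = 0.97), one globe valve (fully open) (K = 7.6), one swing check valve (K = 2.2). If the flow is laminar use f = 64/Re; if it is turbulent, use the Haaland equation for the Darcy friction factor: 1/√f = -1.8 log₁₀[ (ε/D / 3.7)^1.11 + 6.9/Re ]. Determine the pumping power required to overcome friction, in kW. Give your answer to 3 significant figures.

Q = 191 L/min = 191/60000 = 0.003183 m³/s.
Cross-sectional area A = πD²/4 = π(0.0395)²/4 = 0.001225 m²; mean velocity V = Q/A = 0.003183/0.001225 = 2.598 m/s.
Reynolds number Re = ρVD/μ = 854 · 2.598 · 0.0395 / 0.00372 = 2.356e+04.
Re > 4000 → turbulent. Relative roughness ε/D = 0.00119/0.0395 = 0.0301. Haaland: 1/√f = -1.8 log₁₀[(0.0301/3.7)^1.11 + 6.9/2.356e+04] = -1.8 log₁₀[0.0048 + 0.000293] = 4.128, so f = 0.05868.
Total minor-loss coefficient ΣK = 1·0.97 + 1·7.6 + 1·2.2 = 10.8.
ΔP = [f·L/D + ΣK]·(ρV²/2) = [0.05868·1550/0.0395 + 10.8]·(854·2.598²/2) = [2303 + 10.8]·2882 = 6.667e+06 Pa.
Pumping power P = QΔP = 0.003183·6.667e+06 = 21220 W = 21.2 kW.

P ≈ 21.2 kW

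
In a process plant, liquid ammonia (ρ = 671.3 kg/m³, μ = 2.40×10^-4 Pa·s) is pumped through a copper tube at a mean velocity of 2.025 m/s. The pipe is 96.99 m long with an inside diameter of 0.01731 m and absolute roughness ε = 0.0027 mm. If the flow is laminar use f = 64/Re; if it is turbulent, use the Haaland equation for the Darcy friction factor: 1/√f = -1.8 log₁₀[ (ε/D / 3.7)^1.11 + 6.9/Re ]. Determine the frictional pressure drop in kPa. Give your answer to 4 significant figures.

ΔP ≈ 143.4 kPa

Reynolds number Re = ρVD/μ = 671.3 · 2.025 · 0.01731 / 0.00024 = 9.805e+04.
Re > 4000 → turbulent. Relative roughness ε/D = 2.7e-06/0.01731 = 0.000156. Haaland: 1/√f = -1.8 log₁₀[(0.000156/3.7)^1.11 + 6.9/9.805e+04] = -1.8 log₁₀[1.39e-05 + 7.04e-05] = 7.334, so f = 0.01859.
Darcy-Weisbach: ΔP = f(L/D)(ρV²/2) = 0.01859·(96.99/0.01731)·(671.3·2.025²/2) = 0.01859·5603·1376 = 1.434e+05 Pa.
ΔP = 1.434e+05 Pa = 143.4 kPa.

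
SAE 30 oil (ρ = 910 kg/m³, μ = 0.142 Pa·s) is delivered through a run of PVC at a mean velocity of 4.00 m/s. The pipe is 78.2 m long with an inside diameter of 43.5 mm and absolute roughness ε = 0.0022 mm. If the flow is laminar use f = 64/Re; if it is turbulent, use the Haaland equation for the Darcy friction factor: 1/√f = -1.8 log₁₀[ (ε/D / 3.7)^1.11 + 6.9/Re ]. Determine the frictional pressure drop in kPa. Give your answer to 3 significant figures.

Reynolds number Re = ρVD/μ = 910 · 4 · 0.0435 / 0.142 = 1115.
Re < 2300 → laminar flow, so f = 64/Re = 64/1115 = 0.0574 (the turbulent correlation is not needed).
Darcy-Weisbach: ΔP = f(L/D)(ρV²/2) = 0.0574·(78.2/0.0435)·(910·4²/2) = 0.0574·1798·7280 = 7.511e+05 Pa.
ΔP = 7.511e+05 Pa = 751 kPa.

ΔP ≈ 751 kPa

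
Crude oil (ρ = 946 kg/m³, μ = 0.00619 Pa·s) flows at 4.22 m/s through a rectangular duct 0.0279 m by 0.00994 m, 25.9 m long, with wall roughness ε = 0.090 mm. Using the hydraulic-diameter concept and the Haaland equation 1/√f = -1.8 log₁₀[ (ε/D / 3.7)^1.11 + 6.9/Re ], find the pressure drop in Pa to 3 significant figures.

ΔP ≈ 582000 Pa

Hydraulic diameter D_h = 4A/P = 4·(0.0279·0.00994)/(2·(0.0279+0.00994)) = 0.001109/0.07568 = 0.01466 m.
Re = ρVD_h/μ = 946·4.22·0.01466/0.00619 = 9453.
ε/D_h = 9e-05/0.01466 = 0.00614; Haaland gives 1/√f = -1.8 log₁₀[0.000821+0.00073] = 5.057, so f = 0.0391.
ΔP = f(L/D_h)(ρV²/2) = 0.0391·25.9/0.01466·8423 = 5.82e+05 Pa.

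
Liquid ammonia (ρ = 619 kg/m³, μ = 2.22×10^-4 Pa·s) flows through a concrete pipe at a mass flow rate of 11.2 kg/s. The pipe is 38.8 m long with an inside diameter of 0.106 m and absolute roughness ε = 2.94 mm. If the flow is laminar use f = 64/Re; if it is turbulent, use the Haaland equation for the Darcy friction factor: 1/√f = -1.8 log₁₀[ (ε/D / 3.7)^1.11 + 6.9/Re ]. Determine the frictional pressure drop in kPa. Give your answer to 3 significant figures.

ΔP ≈ 26.4 kPa

A = πD²/4 = π(0.106)²/4 = 0.008825 m²; mean velocity V = ṁ/(ρA) = 11.2/(619 · 0.008825) = 2.05 m/s.
Reynolds number Re = ρVD/μ = 619 · 2.05 · 0.106 / 0.000222 = 6.06e+05.
Re > 4000 → turbulent. Relative roughness ε/D = 0.00294/0.106 = 0.0277. Haaland: 1/√f = -1.8 log₁₀[(0.0277/3.7)^1.11 + 6.9/6.06e+05] = -1.8 log₁₀[0.00438 + 1.14e-05] = 4.244, so f = 0.05552.
Darcy-Weisbach: ΔP = f(L/D)(ρV²/2) = 0.05552·(38.8/0.106)·(619·2.05²/2) = 0.05552·366·1301 = 2.644e+04 Pa.
ΔP = 2.644e+04 Pa = 26.4 kPa.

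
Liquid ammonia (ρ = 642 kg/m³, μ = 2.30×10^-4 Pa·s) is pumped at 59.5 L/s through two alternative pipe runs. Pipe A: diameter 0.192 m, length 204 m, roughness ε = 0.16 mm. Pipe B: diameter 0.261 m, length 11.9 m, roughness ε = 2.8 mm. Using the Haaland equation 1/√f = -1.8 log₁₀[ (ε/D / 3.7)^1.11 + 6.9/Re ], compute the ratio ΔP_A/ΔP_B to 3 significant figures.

Pipe A: V = Q/A = 0.0595/0.02895 = 2.055 m/s; Re = 1.101e+06; ε/D = 0.000833; Haaland → f = 0.01911; ΔP_A = f(L/D)(ρV²/2) = 2.752e+04 Pa.
Pipe B: V = Q/A = 0.0595/0.0535 = 1.112 m/s; Re = 8.102e+05; ε/D = 0.0107; Haaland → f = 0.03897; ΔP_B = f(L/D)(ρV²/2) = 705.3 Pa.
ΔP_A/ΔP_B = 2.752e+04/705.3 = 39.0.

ΔP_A/ΔP_B ≈ 39.0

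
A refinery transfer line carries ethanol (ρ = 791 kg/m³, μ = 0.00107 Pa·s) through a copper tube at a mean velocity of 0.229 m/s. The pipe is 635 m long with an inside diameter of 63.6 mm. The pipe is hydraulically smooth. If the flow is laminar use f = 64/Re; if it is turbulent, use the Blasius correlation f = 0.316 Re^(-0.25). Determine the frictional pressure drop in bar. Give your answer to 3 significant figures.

Reynolds number Re = ρVD/μ = 791 · 0.229 · 0.0636 / 0.00107 = 1.077e+04.
Re > 4000 → turbulent. Smooth-pipe (Blasius): f = 0.316 Re^(-0.25) = 0.316/(1.077e+04)^0.25 = 0.03102.
Darcy-Weisbach: ΔP = f(L/D)(ρV²/2) = 0.03102·(635/0.0636)·(791·0.229²/2) = 0.03102·9984·20.74 = 6424 Pa.
ΔP = 6424 Pa = 0.0642 bar.

ΔP ≈ 0.0642 bar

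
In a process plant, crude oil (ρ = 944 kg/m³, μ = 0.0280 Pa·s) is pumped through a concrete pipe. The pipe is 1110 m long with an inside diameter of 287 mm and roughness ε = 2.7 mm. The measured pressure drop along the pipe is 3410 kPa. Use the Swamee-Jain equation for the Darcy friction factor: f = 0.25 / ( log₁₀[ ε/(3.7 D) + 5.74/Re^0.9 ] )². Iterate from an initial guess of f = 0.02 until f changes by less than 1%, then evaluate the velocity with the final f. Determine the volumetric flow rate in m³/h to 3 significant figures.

Q ≈ 1630 m³/h

Rearranging Darcy-Weisbach: V = √(2·ΔP·D/(f·L·ρ)). With ε/D = 0.0027/0.287 = 0.00941, iterate starting from f = 0.02:
  f = 0.02 → V = √(2·3.41e+06·0.287/(0.02·1110·944)) = 9.664 m/s; Re = ρVD/μ = 9.351e+04; f → 0.03806
  f = 0.03806 → V = 7.006 m/s; Re = 6.779e+04; f → 0.03836
Converged (Δf/f < 1%). With the final f = 0.03836: V = √(2·3.41e+06·0.287/(0.03836·1110·944)) = 6.978 m/s.
Q = V·A = 6.978·(π/4·0.287²) = 0.4514 m³/s = 1630 m³/h.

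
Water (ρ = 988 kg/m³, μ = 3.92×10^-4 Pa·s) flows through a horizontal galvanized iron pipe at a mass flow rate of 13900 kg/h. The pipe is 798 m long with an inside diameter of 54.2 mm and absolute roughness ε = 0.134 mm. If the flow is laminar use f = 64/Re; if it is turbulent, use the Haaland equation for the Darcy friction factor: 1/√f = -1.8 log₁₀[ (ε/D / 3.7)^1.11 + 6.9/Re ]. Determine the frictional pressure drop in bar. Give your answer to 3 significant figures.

ṁ = 13900 kg/h = 13900/3600 = 3.861 kg/s.
A = πD²/4 = π(0.0542)²/4 = 0.002307 m²; mean velocity V = ṁ/(ρA) = 3.861/(988 · 0.002307) = 1.694 m/s.
Reynolds number Re = ρVD/μ = 988 · 1.694 · 0.0542 / 0.000392 = 2.314e+05.
Re > 4000 → turbulent. Relative roughness ε/D = 0.000134/0.0542 = 0.00247. Haaland: 1/√f = -1.8 log₁₀[(0.00247/3.7)^1.11 + 6.9/2.314e+05] = -1.8 log₁₀[0.000299 + 2.98e-05] = 6.27, so f = 0.02544.
Darcy-Weisbach: ΔP = f(L/D)(ρV²/2) = 0.02544·(798/0.0542)·(988·1.694²/2) = 0.02544·1.472e+04·1417 = 5.309e+05 Pa.
ΔP = 5.309e+05 Pa = 5.31 bar.

ΔP ≈ 5.31 bar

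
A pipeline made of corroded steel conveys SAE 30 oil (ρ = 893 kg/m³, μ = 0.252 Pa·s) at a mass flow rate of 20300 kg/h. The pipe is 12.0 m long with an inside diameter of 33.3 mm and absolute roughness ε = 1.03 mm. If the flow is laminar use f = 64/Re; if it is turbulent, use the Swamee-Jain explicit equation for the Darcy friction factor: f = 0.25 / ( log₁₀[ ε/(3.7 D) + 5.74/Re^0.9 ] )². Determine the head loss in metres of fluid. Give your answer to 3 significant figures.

h_f ≈ 72.2 m

ṁ = 20300 kg/h = 20300/3600 = 5.639 kg/s.
A = πD²/4 = π(0.0333)²/4 = 0.0008709 m²; mean velocity V = ṁ/(ρA) = 5.639/(893 · 0.0008709) = 7.25 m/s.
Reynolds number Re = ρVD/μ = 893 · 7.25 · 0.0333 / 0.252 = 855.6.
Re < 2300 → laminar flow, so f = 64/Re = 64/855.6 = 0.0748 (the turbulent correlation is not needed).
Darcy-Weisbach: ΔP = f(L/D)(ρV²/2) = 0.0748·(12/0.0333)·(893·7.25²/2) = 0.0748·360.4·2.347e+04 = 6.327e+05 Pa.
Head loss h_f = ΔP/(ρg) = 6.327e+05/(893·9.81) = 72.2 m.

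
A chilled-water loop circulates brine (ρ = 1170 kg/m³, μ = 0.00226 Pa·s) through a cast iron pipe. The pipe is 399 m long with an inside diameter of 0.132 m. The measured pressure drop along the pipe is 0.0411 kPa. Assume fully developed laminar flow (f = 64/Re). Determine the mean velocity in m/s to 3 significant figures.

For laminar flow, f = 64/Re with Re = ρVD/μ, so Darcy-Weisbach reduces to ΔP = 32μLV/D². Solving for V: V = ΔP·D²/(32μL) = 41.1·(0.132)²/(32·0.00226·399) = 0.02482 m/s.
Check: Re = ρVD/μ = 1170·0.02482·0.132/0.00226 = 1696 < 2300, so the laminar assumption holds.

V ≈ 0.0248 m/s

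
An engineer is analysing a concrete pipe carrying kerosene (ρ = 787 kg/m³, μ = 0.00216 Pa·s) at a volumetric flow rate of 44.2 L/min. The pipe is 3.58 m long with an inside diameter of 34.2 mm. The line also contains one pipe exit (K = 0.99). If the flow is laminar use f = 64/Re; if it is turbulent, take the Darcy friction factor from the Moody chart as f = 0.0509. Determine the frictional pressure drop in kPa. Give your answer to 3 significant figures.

Q = 44.2 L/min = 44.2/60000 = 0.0007367 m³/s.
Cross-sectional area A = πD²/4 = π(0.0342)²/4 = 0.0009186 m²; mean velocity V = Q/A = 0.0007367/0.0009186 = 0.8019 m/s.
Reynolds number Re = ρVD/μ = 787 · 0.8019 · 0.0342 / 0.00216 = 9993.
Re > 4000 → turbulent; use the Moody-chart value f = 0.0509.
Total minor-loss coefficient ΣK = 1·0.99 = 0.99.
ΔP = [f·L/D + ΣK]·(ρV²/2) = [0.0509·3.58/0.0342 + 0.99]·(787·0.8019²/2) = [5.328 + 0.99]·253 = 1599 Pa.
ΔP = 1599 Pa = 1.60 kPa.

ΔP ≈ 1.60 kPa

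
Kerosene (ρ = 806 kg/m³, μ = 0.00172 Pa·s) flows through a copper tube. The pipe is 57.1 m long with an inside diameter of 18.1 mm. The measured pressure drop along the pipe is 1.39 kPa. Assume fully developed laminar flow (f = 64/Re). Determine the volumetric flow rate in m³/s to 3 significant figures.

For laminar flow, f = 64/Re with Re = ρVD/μ, so Darcy-Weisbach reduces to ΔP = 32μLV/D². Solving for V: V = ΔP·D²/(32μL) = 1390·(0.0181)²/(32·0.00172·57.1) = 0.1449 m/s.
Check: Re = ρVD/μ = 806·0.1449·0.0181/0.00172 = 1229 < 2300, so the laminar assumption holds.
Q = V·A = 0.1449·(π/4·0.0181²) = 3.728e-05 m³/s = 3.73×10^-5 m³/s.

Q ≈ 3.73×10^-5 m³/s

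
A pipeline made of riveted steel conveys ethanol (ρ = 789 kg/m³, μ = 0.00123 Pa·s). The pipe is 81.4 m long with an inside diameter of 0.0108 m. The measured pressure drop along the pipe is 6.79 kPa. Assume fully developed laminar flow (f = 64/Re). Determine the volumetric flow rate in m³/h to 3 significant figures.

Q ≈ 0.0815 m³/h

For laminar flow, f = 64/Re with Re = ρVD/μ, so Darcy-Weisbach reduces to ΔP = 32μLV/D². Solving for V: V = ΔP·D²/(32μL) = 6790·(0.0108)²/(32·0.00123·81.4) = 0.2472 m/s.
Check: Re = ρVD/μ = 789·0.2472·0.0108/0.00123 = 1713 < 2300, so the laminar assumption holds.
Q = V·A = 0.2472·(π/4·0.0108²) = 2.265e-05 m³/s = 0.0815 m³/h.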